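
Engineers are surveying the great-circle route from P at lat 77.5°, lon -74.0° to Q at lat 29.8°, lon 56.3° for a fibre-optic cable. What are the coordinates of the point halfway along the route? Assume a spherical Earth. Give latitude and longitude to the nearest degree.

Write both endpoints as unit vectors p₁, p₂ with components (cos φ cos λ, cos φ sin λ, sin φ).
The central angle between the endpoints is δ = arccos(p₁·p₂) ≈ 1.199 rad (68.7°).
Interpolate at f = 1/2 with slerp weights a = sin((1−f)δ)/sin δ ≈ 0.606, b = sin(fδ)/sin δ ≈ 0.606.
p = a·p₁ + b·p₂ ≈ (0.328, 0.311, 0.892); φ = arcsin(p_z) ≈ 63.14°, λ = atan2(p_y, p_x) ≈ 43.52°.

≈ lat 63°, lon 44°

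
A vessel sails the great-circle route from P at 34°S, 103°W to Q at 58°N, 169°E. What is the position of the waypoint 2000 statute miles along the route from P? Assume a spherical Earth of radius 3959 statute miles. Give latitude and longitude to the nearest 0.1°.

≈ 9.6°S, 120.0°W

From cos δ = sin φ₁ sin φ₂ + cos φ₁ cos φ₂ cos Δλ, the central angle is δ ≈ 2.048 rad (117.3°). The total great-circle distance is δ·R ≈ 2.048 × 3959 ≈ 8106 mi, so the target fraction is f = 2000/8106 ≈ 0.247.
Interpolate at f ≈ 0.247 with slerp weights a = sin((1−f)δ)/sin δ ≈ 1.125, b = sin(fδ)/sin δ ≈ 0.545.
p = a·p₁ + b·p₂ ≈ (-0.493, -0.854, -0.167); φ = arcsin(p_z) ≈ -9.62°, λ = atan2(p_y, p_x) ≈ -120.01°.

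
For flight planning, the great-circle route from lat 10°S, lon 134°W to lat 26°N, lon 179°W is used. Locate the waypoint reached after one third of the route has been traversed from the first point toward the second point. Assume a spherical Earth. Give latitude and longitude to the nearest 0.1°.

≈ lat 2.4°N, lon 148.3°W

Write both endpoints as unit vectors p₁, p₂ with components (cos φ cos λ, cos φ sin λ, sin φ).
The central angle between the endpoints is δ = arccos(p₁·p₂) ≈ 0.989 rad (56.6°).
Interpolate at f = 1/3 with slerp weights a = sin((1−f)δ)/sin δ ≈ 0.733, b = sin(fδ)/sin δ ≈ 0.387.
p = a·p₁ + b·p₂ ≈ (-0.850, -0.525, 0.043); φ = arcsin(p_z) ≈ 2.44°, λ = atan2(p_y, p_x) ≈ -148.27°.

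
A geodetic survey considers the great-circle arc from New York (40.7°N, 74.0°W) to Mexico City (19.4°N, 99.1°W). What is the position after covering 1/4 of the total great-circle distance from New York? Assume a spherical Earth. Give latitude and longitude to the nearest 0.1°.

≈ (35.9°N, 81.4°W)

From cos δ = sin φ₁ sin φ₂ + cos φ₁ cos φ₂ cos Δλ, the central angle is δ ≈ 0.527 rad (30.2°).
Interpolate at f = 1/4 with slerp weights a = sin((1−f)δ)/sin δ ≈ 0.766, b = sin(fδ)/sin δ ≈ 0.261.
p = a·p₁ + b·p₂ ≈ (0.121, -0.801, 0.586); φ = arcsin(p_z) ≈ 35.87°, λ = atan2(p_y, p_x) ≈ -81.41°.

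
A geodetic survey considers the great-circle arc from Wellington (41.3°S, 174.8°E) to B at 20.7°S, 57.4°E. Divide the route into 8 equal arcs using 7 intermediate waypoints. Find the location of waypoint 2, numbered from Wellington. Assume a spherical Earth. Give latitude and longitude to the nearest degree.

≈ 50°S, 143°E

Convert each endpoint to a unit vector on the sphere (x = cos φ cos λ, y = cos φ sin λ, z = sin φ).
The central angle between the endpoints is δ = arccos(p₁·p₂) ≈ 1.661 rad (95.2°).
Interpolate at f = 2/8 with slerp weights a = sin((1−f)δ)/sin δ ≈ 0.952, b = sin(fδ)/sin δ ≈ 0.405.
p = a·p₁ + b·p₂ ≈ (-0.508, 0.384, -0.771); φ = arcsin(p_z) ≈ -50.46°, λ = atan2(p_y, p_x) ≈ 142.90°.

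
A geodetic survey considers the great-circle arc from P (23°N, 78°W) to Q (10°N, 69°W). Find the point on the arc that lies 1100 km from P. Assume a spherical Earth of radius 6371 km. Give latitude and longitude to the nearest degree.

Convert each endpoint to a unit vector on the sphere (x = cos φ cos λ, y = cos φ sin λ, z = sin φ).
The central angle between the endpoints is δ = arccos(p₁·p₂) ≈ 0.272 rad (15.6°). The total great-circle distance is δ·R ≈ 0.272 × 6371 ≈ 1734 km, so the target fraction is f = 1100/1734 ≈ 0.635.
Interpolate at f ≈ 0.635 with slerp weights a = sin((1−f)δ)/sin δ ≈ 0.369, b = sin(fδ)/sin δ ≈ 0.639.
p = a·p₁ + b·p₂ ≈ (0.296, -0.920, 0.255); φ = arcsin(p_z) ≈ 14.79°, λ = atan2(p_y, p_x) ≈ -72.15°.

≈ (15°N, 72°W)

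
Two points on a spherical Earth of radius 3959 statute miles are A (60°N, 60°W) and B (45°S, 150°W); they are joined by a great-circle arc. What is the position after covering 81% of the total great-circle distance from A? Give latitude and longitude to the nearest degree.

≈ (25°S, 133°W)

From cos δ = sin φ₁ sin φ₂ + cos φ₁ cos φ₂ cos Δλ, the central angle is δ ≈ 2.230 rad (127.8°).
Interpolate at f = 0.81 with slerp weights a = sin((1−f)δ)/sin δ ≈ 0.520, b = sin(fδ)/sin δ ≈ 1.230.
p = a·p₁ + b·p₂ ≈ (-0.623, -0.660, -0.419); φ = arcsin(p_z) ≈ -24.80°, λ = atan2(p_y, p_x) ≈ -133.36°.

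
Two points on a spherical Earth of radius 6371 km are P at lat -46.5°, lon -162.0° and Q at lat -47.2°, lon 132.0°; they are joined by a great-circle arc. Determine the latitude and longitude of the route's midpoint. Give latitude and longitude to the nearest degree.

From cos δ = sin φ₁ sin φ₂ + cos φ₁ cos φ₂ cos Δλ, the central angle is δ ≈ 0.763 rad (43.7°).
Interpolate at f = 1/2 with slerp weights a = sin((1−f)δ)/sin δ ≈ 0.539, b = sin(fδ)/sin δ ≈ 0.539.
p = a·p₁ + b·p₂ ≈ (-0.598, 0.157, -0.786); φ = arcsin(p_z) ≈ -51.83°, λ = atan2(p_y, p_x) ≈ 165.24°.

≈ lat -52°, lon 165°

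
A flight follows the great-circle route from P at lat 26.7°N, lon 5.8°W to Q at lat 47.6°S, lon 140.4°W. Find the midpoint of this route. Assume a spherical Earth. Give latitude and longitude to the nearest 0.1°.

From cos δ = sin φ₁ sin φ₂ + cos φ₁ cos φ₂ cos Δλ, the central angle is δ ≈ 2.426 rad (139.0°).
Interpolate at f = 1/2 with slerp weights a = sin((1−f)δ)/sin δ ≈ 1.428, b = sin(fδ)/sin δ ≈ 1.428.
p = a·p₁ + b·p₂ ≈ (0.527, -0.743, -0.413); φ = arcsin(p_z) ≈ -24.39°, λ = atan2(p_y, p_x) ≈ -54.63°.

≈ lat 24.4°S, lon 54.6°W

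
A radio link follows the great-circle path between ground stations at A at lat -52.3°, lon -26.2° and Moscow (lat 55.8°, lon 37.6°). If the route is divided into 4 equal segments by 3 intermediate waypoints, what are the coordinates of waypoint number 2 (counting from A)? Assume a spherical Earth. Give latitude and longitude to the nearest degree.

≈ lat 2°, lon 4°

Convert each endpoint to a unit vector on the sphere (x = cos φ cos λ, y = cos φ sin λ, z = sin φ).
The central angle between the endpoints is δ = arccos(p₁·p₂) ≈ 2.097 rad (120.2°).
Interpolate at f = 2/4 with slerp weights a = sin((1−f)δ)/sin δ ≈ 1.003, b = sin(fδ)/sin δ ≈ 1.003.
p = a·p₁ + b·p₂ ≈ (0.997, 0.073, 0.036); φ = arcsin(p_z) ≈ 2.06°, λ = atan2(p_y, p_x) ≈ 4.20°.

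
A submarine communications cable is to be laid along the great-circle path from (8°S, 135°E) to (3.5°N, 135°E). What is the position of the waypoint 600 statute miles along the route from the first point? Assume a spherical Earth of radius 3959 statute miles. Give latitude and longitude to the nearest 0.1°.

≈ (0.7°N, 135.0°E)

The haversine formula gives a central angle δ ≈ 0.201 rad (11.5°) between the endpoints. The total great-circle distance is δ·R ≈ 0.201 × 3959 ≈ 795 mi, so the target fraction is f = 600/795 ≈ 0.755.
Interpolate at f ≈ 0.755 with slerp weights a = sin((1−f)δ)/sin δ ≈ 0.246, b = sin(fδ)/sin δ ≈ 0.757.
p = a·p₁ + b·p₂ ≈ (-0.707, 0.707, 0.012); φ = arcsin(p_z) ≈ 0.68°, λ = atan2(p_y, p_x) ≈ 135.00°.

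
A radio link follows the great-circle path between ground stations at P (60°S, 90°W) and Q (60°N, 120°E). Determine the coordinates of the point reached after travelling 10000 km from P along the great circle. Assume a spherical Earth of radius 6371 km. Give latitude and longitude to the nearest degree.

Convert each endpoint to a unit vector on the sphere (x = cos φ cos λ, y = cos φ sin λ, z = sin φ).
The central angle between the endpoints is δ = arccos(p₁·p₂) ≈ 2.882 rad (165.1°). The total great-circle distance is δ·R ≈ 2.882 × 6371 ≈ 18362 km, so the target fraction is f = 10000/18362 ≈ 0.545.
Interpolate at f ≈ 0.545 with slerp weights a = sin((1−f)δ)/sin δ ≈ 3.767, b = sin(fδ)/sin δ ≈ 3.896.
p = a·p₁ + b·p₂ ≈ (-0.974, -0.196, 0.112); φ = arcsin(p_z) ≈ 6.43°, λ = atan2(p_y, p_x) ≈ -168.60°.

≈ (6°N, 169°W)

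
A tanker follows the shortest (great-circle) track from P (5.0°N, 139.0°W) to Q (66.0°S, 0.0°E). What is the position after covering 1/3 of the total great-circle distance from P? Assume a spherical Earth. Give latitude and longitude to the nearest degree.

Convert each endpoint to a unit vector on the sphere (x = cos φ cos λ, y = cos φ sin λ, z = sin φ).
The central angle between the endpoints is δ = arccos(p₁·p₂) ≈ 1.966 rad (112.7°).
Interpolate at f = 1/3 with slerp weights a = sin((1−f)δ)/sin δ ≈ 1.047, b = sin(fδ)/sin δ ≈ 0.661.
p = a·p₁ + b·p₂ ≈ (-0.519, -0.685, -0.512); φ = arcsin(p_z) ≈ -30.81°, λ = atan2(p_y, p_x) ≈ -127.16°.

≈ (31°S, 127°W)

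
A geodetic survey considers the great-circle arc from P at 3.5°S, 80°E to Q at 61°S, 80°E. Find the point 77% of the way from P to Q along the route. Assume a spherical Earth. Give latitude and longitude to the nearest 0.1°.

≈ 47.8°S, 80.0°E

Convert each endpoint to a unit vector on the sphere (x = cos φ cos λ, y = cos φ sin λ, z = sin φ).
The central angle between the endpoints is δ = arccos(p₁·p₂) ≈ 1.004 rad (57.5°).
Interpolate at f = 0.77 with slerp weights a = sin((1−f)δ)/sin δ ≈ 0.271, b = sin(fδ)/sin δ ≈ 0.828.
p = a·p₁ + b·p₂ ≈ (0.117, 0.662, -0.741); φ = arcsin(p_z) ≈ -47.78°, λ = atan2(p_y, p_x) ≈ 80.00°.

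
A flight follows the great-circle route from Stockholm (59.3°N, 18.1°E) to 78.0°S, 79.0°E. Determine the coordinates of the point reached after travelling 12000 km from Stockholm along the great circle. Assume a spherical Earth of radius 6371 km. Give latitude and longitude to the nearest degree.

From cos δ = sin φ₁ sin φ₂ + cos φ₁ cos φ₂ cos Δλ, the central angle is δ ≈ 2.481 rad (142.1°). The total great-circle distance is δ·R ≈ 2.481 × 6371 ≈ 15804 km, so the target fraction is f = 12000/15804 ≈ 0.759.
Interpolate at f ≈ 0.759 with slerp weights a = sin((1−f)δ)/sin δ ≈ 0.916, b = sin(fδ)/sin δ ≈ 1.550.
p = a·p₁ + b·p₂ ≈ (0.506, 0.462, -0.729); φ = arcsin(p_z) ≈ -46.77°, λ = atan2(p_y, p_x) ≈ 42.37°.

≈ 47°S, 42°E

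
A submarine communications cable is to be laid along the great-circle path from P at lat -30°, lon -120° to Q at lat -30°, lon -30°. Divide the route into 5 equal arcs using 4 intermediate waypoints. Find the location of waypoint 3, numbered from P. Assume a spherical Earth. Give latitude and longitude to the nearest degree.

Write both endpoints as unit vectors p₁, p₂ with components (cos φ cos λ, cos φ sin λ, sin φ).
The central angle between the endpoints is δ = arccos(p₁·p₂) ≈ 1.318 rad (75.5°).
Interpolate at f = 3/5 with slerp weights a = sin((1−f)δ)/sin δ ≈ 0.520, b = sin(fδ)/sin δ ≈ 0.734.
p = a·p₁ + b·p₂ ≈ (0.326, -0.708, -0.627); φ = arcsin(p_z) ≈ -38.83°, λ = atan2(p_y, p_x) ≈ -65.29°.

≈ lat -39°, lon -65°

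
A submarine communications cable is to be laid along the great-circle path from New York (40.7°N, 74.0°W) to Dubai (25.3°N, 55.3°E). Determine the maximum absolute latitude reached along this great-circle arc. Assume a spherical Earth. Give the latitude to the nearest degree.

≈ 58°N

The great circle lies in the plane with unit normal n̂ = (p₁ × p₂)/|p₁ × p₂|.
Here n̂_z ≈ +0.537; the vertex latitude is φ_max = arccos|n̂_z| ≈ 57.5°.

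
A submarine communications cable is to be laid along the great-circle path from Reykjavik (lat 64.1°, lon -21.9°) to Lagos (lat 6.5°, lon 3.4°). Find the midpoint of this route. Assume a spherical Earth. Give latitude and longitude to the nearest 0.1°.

≈ lat 35.9°, lon -4.3°

The haversine formula gives a central angle δ ≈ 1.054 rad (60.4°) between the endpoints.
Interpolate at f = 1/2 with slerp weights a = sin((1−f)δ)/sin δ ≈ 0.578, b = sin(fδ)/sin δ ≈ 0.578.
p = a·p₁ + b·p₂ ≈ (0.808, -0.060, 0.586); φ = arcsin(p_z) ≈ 35.86°, λ = atan2(p_y, p_x) ≈ -4.26°.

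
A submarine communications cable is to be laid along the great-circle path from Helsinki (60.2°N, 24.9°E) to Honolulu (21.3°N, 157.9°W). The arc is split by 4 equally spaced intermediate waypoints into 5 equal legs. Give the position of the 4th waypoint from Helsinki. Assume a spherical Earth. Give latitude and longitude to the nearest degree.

Write both endpoints as unit vectors p₁, p₂ with components (cos φ cos λ, cos φ sin λ, sin φ).
The central angle between the endpoints is δ = arccos(p₁·p₂) ≈ 1.719 rad (98.5°).
Interpolate at f = 4/5 with slerp weights a = sin((1−f)δ)/sin δ ≈ 0.341, b = sin(fδ)/sin δ ≈ 0.992.
p = a·p₁ + b·p₂ ≈ (-0.702, -0.276, 0.656); φ = arcsin(p_z) ≈ 40.99°, λ = atan2(p_y, p_x) ≈ -158.53°.

≈ (41°N, 159°W)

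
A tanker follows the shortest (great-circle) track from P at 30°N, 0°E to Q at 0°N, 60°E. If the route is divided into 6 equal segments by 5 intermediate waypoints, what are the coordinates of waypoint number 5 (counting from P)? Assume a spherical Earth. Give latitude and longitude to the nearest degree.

Convert each endpoint to a unit vector on the sphere (x = cos φ cos λ, y = cos φ sin λ, z = sin φ).
The central angle between the endpoints is δ = arccos(p₁·p₂) ≈ 1.123 rad (64.3°).
Interpolate at f = 5/6 with slerp weights a = sin((1−f)δ)/sin δ ≈ 0.206, b = sin(fδ)/sin δ ≈ 0.893.
p = a·p₁ + b·p₂ ≈ (0.625, 0.773, 0.103); φ = arcsin(p_z) ≈ 5.92°, λ = atan2(p_y, p_x) ≈ 51.05°.

≈ 6°N, 51°E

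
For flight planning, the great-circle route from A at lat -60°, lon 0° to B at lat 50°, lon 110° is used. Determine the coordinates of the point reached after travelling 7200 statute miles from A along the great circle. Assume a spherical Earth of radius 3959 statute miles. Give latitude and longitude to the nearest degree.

≈ lat 21°, lon 82°

From cos δ = sin φ₁ sin φ₂ + cos φ₁ cos φ₂ cos Δλ, the central angle is δ ≈ 2.455 rad (140.7°). The total great-circle distance is δ·R ≈ 2.455 × 3959 ≈ 9719 mi, so the target fraction is f = 7200/9719 ≈ 0.741.
Interpolate at f ≈ 0.741 with slerp weights a = sin((1−f)δ)/sin δ ≈ 0.937, b = sin(fδ)/sin δ ≈ 1.529.
p = a·p₁ + b·p₂ ≈ (0.132, 0.924, 0.360); φ = arcsin(p_z) ≈ 21.08°, λ = atan2(p_y, p_x) ≈ 81.84°.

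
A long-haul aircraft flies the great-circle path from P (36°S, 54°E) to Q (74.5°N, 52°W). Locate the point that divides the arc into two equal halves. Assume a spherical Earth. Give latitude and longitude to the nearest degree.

≈ (26°N, 35°E)

Convert each endpoint to a unit vector on the sphere (x = cos φ cos λ, y = cos φ sin λ, z = sin φ).
The central angle between the endpoints is δ = arccos(p₁·p₂) ≈ 2.247 rad (128.8°).
Interpolate at f = 1/2 with slerp weights a = sin((1−f)δ)/sin δ ≈ 1.156, b = sin(fδ)/sin δ ≈ 1.156.
p = a·p₁ + b·p₂ ≈ (0.740, 0.513, 0.435); φ = arcsin(p_z) ≈ 25.76°, λ = atan2(p_y, p_x) ≈ 34.74°.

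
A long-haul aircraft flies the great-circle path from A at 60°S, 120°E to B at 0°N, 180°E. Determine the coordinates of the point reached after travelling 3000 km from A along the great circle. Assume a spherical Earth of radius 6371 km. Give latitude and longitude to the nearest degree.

≈ 42°S, 153°E

Write both endpoints as unit vectors p₁, p₂ with components (cos φ cos λ, cos φ sin λ, sin φ).
The central angle between the endpoints is δ = arccos(p₁·p₂) ≈ 1.318 rad (75.5°). The total great-circle distance is δ·R ≈ 1.318 × 6371 ≈ 8398 km, so the target fraction is f = 3000/8398 ≈ 0.357.
Interpolate at f ≈ 0.357 with slerp weights a = sin((1−f)δ)/sin δ ≈ 0.774, b = sin(fδ)/sin δ ≈ 0.469.
p = a·p₁ + b·p₂ ≈ (-0.662, 0.335, -0.670); φ = arcsin(p_z) ≈ -42.09°, λ = atan2(p_y, p_x) ≈ 153.15°.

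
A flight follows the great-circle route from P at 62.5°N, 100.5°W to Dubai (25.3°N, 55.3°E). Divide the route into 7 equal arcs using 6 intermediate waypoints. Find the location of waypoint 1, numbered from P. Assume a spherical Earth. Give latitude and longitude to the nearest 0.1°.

≈ 73.8°N, 83.3°W

Convert each endpoint to a unit vector on the sphere (x = cos φ cos λ, y = cos φ sin λ, z = sin φ).
The central angle between the endpoints is δ = arccos(p₁·p₂) ≈ 1.572 rad (90.1°).
Interpolate at f = 1/7 with slerp weights a = sin((1−f)δ)/sin δ ≈ 0.975, b = sin(fδ)/sin δ ≈ 0.223.
p = a·p₁ + b·p₂ ≈ (0.033, -0.277, 0.960); φ = arcsin(p_z) ≈ 73.79°, λ = atan2(p_y, p_x) ≈ -83.30°.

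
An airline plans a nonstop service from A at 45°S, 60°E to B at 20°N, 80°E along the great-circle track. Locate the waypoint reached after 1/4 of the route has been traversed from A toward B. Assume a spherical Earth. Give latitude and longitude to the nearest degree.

≈ 29°S, 67°E

The haversine formula gives a central angle δ ≈ 1.178 rad (67.5°) between the endpoints.
Interpolate at f = 1/4 with slerp weights a = sin((1−f)δ)/sin δ ≈ 0.837, b = sin(fδ)/sin δ ≈ 0.314.
p = a·p₁ + b·p₂ ≈ (0.347, 0.803, -0.484); φ = arcsin(p_z) ≈ -28.96°, λ = atan2(p_y, p_x) ≈ 66.63°.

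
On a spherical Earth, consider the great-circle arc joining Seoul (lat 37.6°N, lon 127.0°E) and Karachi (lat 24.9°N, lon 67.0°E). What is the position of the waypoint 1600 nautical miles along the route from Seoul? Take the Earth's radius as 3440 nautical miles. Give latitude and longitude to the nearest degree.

≈ lat 35°N, lon 94°E

Convert each endpoint to a unit vector on the sphere (x = cos φ cos λ, y = cos φ sin λ, z = sin φ).
The central angle between the endpoints is δ = arccos(p₁·p₂) ≈ 0.907 rad (52.0°). The total great-circle distance is δ·R ≈ 0.907 × 3440 ≈ 3120 nmi, so the target fraction is f = 1600/3120 ≈ 0.513.
Interpolate at f ≈ 0.513 with slerp weights a = sin((1−f)δ)/sin δ ≈ 0.543, b = sin(fδ)/sin δ ≈ 0.570.
p = a·p₁ + b·p₂ ≈ (-0.057, 0.819, 0.571); φ = arcsin(p_z) ≈ 34.82°, λ = atan2(p_y, p_x) ≈ 93.98°.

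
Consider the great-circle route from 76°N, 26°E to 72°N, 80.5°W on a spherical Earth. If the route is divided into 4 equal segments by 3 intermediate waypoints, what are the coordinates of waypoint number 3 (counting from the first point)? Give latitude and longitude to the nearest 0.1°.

≈ 77.0°N, 65.1°W

Write both endpoints as unit vectors p₁, p₂ with components (cos φ cos λ, cos φ sin λ, sin φ).
The central angle between the endpoints is δ = arccos(p₁·p₂) ≈ 0.447 rad (25.6°).
Interpolate at f = 3/4 with slerp weights a = sin((1−f)δ)/sin δ ≈ 0.258, b = sin(fδ)/sin δ ≈ 0.761.
p = a·p₁ + b·p₂ ≈ (0.095, -0.205, 0.974); φ = arcsin(p_z) ≈ 76.96°, λ = atan2(p_y, p_x) ≈ -65.11°.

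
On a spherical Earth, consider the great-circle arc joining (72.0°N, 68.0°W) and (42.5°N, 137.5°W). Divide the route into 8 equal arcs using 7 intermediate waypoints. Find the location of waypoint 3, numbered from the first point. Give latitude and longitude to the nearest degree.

≈ (65°N, 110°W)

From cos δ = sin φ₁ sin φ₂ + cos φ₁ cos φ₂ cos Δλ, the central angle is δ ≈ 0.764 rad (43.8°).
Interpolate at f = 3/8 with slerp weights a = sin((1−f)δ)/sin δ ≈ 0.664, b = sin(fδ)/sin δ ≈ 0.408.
p = a·p₁ + b·p₂ ≈ (-0.145, -0.394, 0.908); φ = arcsin(p_z) ≈ 65.19°, λ = atan2(p_y, p_x) ≈ -110.23°.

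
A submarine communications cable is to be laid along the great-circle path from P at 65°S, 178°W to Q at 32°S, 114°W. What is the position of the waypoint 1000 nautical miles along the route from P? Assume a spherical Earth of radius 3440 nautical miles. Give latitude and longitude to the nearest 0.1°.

Write both endpoints as unit vectors p₁, p₂ with components (cos φ cos λ, cos φ sin λ, sin φ).
The central angle between the endpoints is δ = arccos(p₁·p₂) ≈ 0.880 rad (50.4°). The total great-circle distance is δ·R ≈ 0.880 × 3440 ≈ 3026 nmi, so the target fraction is f = 1000/3026 ≈ 0.330.
Interpolate at f ≈ 0.330 with slerp weights a = sin((1−f)δ)/sin δ ≈ 0.721, b = sin(fδ)/sin δ ≈ 0.372.
p = a·p₁ + b·p₂ ≈ (-0.433, -0.299, -0.851); φ = arcsin(p_z) ≈ -58.27°, λ = atan2(p_y, p_x) ≈ -145.38°.

≈ 58.3°S, 145.4°W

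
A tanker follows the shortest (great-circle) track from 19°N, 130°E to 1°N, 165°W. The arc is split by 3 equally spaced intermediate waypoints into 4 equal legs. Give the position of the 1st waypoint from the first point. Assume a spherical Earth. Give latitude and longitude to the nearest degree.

≈ 16°N, 147°E

Write both endpoints as unit vectors p₁, p₂ with components (cos φ cos λ, cos φ sin λ, sin φ).
The central angle between the endpoints is δ = arccos(p₁·p₂) ≈ 1.154 rad (66.1°).
Interpolate at f = 1/4 with slerp weights a = sin((1−f)δ)/sin δ ≈ 0.833, b = sin(fδ)/sin δ ≈ 0.311.
p = a·p₁ + b·p₂ ≈ (-0.807, 0.523, 0.277); φ = arcsin(p_z) ≈ 16.05°, λ = atan2(p_y, p_x) ≈ 147.06°.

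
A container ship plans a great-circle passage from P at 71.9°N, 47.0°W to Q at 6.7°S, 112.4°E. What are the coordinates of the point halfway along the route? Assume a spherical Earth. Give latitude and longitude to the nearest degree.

≈ 50°N, 104°E

Write both endpoints as unit vectors p₁, p₂ with components (cos φ cos λ, cos φ sin λ, sin φ).
The central angle between the endpoints is δ = arccos(p₁·p₂) ≈ 1.982 rad (113.6°).
Interpolate at f = 1/2 with slerp weights a = sin((1−f)δ)/sin δ ≈ 0.913, b = sin(fδ)/sin δ ≈ 0.913.
p = a·p₁ + b·p₂ ≈ (-0.152, 0.631, 0.761); φ = arcsin(p_z) ≈ 49.55°, λ = atan2(p_y, p_x) ≈ 103.55°.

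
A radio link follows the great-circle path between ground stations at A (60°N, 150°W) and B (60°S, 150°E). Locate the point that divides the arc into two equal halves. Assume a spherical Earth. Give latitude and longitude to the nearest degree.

Write both endpoints as unit vectors p₁, p₂ with components (cos φ cos λ, cos φ sin λ, sin φ).
The central angle between the endpoints is δ = arccos(p₁·p₂) ≈ 2.246 rad (128.7°).
Interpolate at f = 1/2 with slerp weights a = sin((1−f)δ)/sin δ ≈ 1.155, b = sin(fδ)/sin δ ≈ 1.155.
p = a·p₁ + b·p₂ ≈ (-1.000, 0.000, 0.000); φ = arcsin(p_z) ≈ 0.00°, λ = atan2(p_y, p_x) ≈ 180.00°.

≈ (0°N, 180°E)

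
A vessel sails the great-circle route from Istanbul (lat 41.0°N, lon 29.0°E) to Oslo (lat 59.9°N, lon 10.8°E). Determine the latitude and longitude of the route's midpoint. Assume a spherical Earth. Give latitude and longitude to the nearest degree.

≈ lat 51°N, lon 22°E

Write both endpoints as unit vectors p₁, p₂ with components (cos φ cos λ, cos φ sin λ, sin φ).
The central angle between the endpoints is δ = arccos(p₁·p₂) ≈ 0.384 rad (22.0°).
Interpolate at f = 1/2 with slerp weights a = sin((1−f)δ)/sin δ ≈ 0.509, b = sin(fδ)/sin δ ≈ 0.509.
p = a·p₁ + b·p₂ ≈ (0.587, 0.234, 0.775); φ = arcsin(p_z) ≈ 50.79°, λ = atan2(p_y, p_x) ≈ 21.75°.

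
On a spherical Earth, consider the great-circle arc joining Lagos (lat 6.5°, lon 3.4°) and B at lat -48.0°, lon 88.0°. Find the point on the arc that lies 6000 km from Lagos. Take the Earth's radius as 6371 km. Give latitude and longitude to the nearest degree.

≈ lat -32°, lon 43°

Write both endpoints as unit vectors p₁, p₂ with components (cos φ cos λ, cos φ sin λ, sin φ).
The central angle between the endpoints is δ = arccos(p₁·p₂) ≈ 1.592 rad (91.2°). The total great-circle distance is δ·R ≈ 1.592 × 6371 ≈ 10145 km, so the target fraction is f = 6000/10145 ≈ 0.591.
Interpolate at f ≈ 0.591 with slerp weights a = sin((1−f)δ)/sin δ ≈ 0.606, b = sin(fδ)/sin δ ≈ 0.809.
p = a·p₁ + b·p₂ ≈ (0.620, 0.577, -0.532); φ = arcsin(p_z) ≈ -32.17°, λ = atan2(p_y, p_x) ≈ 42.93°.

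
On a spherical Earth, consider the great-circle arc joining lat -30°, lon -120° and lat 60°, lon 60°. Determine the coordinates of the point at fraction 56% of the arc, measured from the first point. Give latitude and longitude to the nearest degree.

≈ lat 54°, lon -120°

Write both endpoints as unit vectors p₁, p₂ with components (cos φ cos λ, cos φ sin λ, sin φ).
The central angle between the endpoints is δ = arccos(p₁·p₂) ≈ 2.618 rad (150.0°).
Interpolate at f = 0.56 with slerp weights a = sin((1−f)δ)/sin δ ≈ 1.827, b = sin(fδ)/sin δ ≈ 1.989.
p = a·p₁ + b·p₂ ≈ (-0.294, -0.509, 0.809); φ = arcsin(p_z) ≈ 54.00°, λ = atan2(p_y, p_x) ≈ -120.00°.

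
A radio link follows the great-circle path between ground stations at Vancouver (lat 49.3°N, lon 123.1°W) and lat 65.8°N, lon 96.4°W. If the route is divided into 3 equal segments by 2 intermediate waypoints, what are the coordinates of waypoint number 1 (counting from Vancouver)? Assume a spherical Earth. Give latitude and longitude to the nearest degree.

≈ lat 55°N, lon 117°W

Convert each endpoint to a unit vector on the sphere (x = cos φ cos λ, y = cos φ sin λ, z = sin φ).
The central angle between the endpoints is δ = arccos(p₁·p₂) ≈ 0.376 rad (21.5°).
Interpolate at f = 1/3 with slerp weights a = sin((1−f)δ)/sin δ ≈ 0.675, b = sin(fδ)/sin δ ≈ 0.340.
p = a·p₁ + b·p₂ ≈ (-0.256, -0.508, 0.823); φ = arcsin(p_z) ≈ 55.35°, λ = atan2(p_y, p_x) ≈ -116.77°.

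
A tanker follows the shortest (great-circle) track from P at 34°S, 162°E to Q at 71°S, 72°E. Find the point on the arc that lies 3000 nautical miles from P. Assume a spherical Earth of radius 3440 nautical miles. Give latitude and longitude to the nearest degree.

≈ 71°S, 97°E

Convert each endpoint to a unit vector on the sphere (x = cos φ cos λ, y = cos φ sin λ, z = sin φ).
The central angle between the endpoints is δ = arccos(p₁·p₂) ≈ 1.014 rad (58.1°). The total great-circle distance is δ·R ≈ 1.014 × 3440 ≈ 3487 nmi, so the target fraction is f = 3000/3487 ≈ 0.860.
Interpolate at f ≈ 0.860 with slerp weights a = sin((1−f)δ)/sin δ ≈ 0.166, b = sin(fδ)/sin δ ≈ 0.902.
p = a·p₁ + b·p₂ ≈ (-0.040, 0.322, -0.946); φ = arcsin(p_z) ≈ -71.07°, λ = atan2(p_y, p_x) ≈ 97.14°.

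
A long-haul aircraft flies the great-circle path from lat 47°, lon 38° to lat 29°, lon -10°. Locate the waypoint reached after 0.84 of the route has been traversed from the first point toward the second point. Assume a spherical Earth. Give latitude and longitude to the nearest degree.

The haversine formula gives a central angle δ ≈ 0.717 rad (41.1°) between the endpoints.
Interpolate at f = 0.84 with slerp weights a = sin((1−f)δ)/sin δ ≈ 0.174, b = sin(fδ)/sin δ ≈ 0.862.
p = a·p₁ + b·p₂ ≈ (0.836, -0.058, 0.545); φ = arcsin(p_z) ≈ 33.05°, λ = atan2(p_y, p_x) ≈ -3.95°.

≈ lat 33°, lon -4°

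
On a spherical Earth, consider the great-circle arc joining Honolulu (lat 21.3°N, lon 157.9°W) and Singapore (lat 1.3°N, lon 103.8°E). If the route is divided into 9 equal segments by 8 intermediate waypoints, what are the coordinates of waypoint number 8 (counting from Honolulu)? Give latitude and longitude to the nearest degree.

The haversine formula gives a central angle δ ≈ 1.697 rad (97.3°) between the endpoints.
Interpolate at f = 8/9 with slerp weights a = sin((1−f)δ)/sin δ ≈ 0.189, b = sin(fδ)/sin δ ≈ 1.006.
p = a·p₁ + b·p₂ ≈ (-0.403, 0.911, 0.091); φ = arcsin(p_z) ≈ 5.25°, λ = atan2(p_y, p_x) ≈ 113.88°.

≈ lat 5°N, lon 114°E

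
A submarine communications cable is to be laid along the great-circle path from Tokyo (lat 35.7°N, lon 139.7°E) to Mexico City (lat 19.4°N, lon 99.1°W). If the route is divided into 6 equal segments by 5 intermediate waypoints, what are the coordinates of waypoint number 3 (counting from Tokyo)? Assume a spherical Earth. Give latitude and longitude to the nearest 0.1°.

≈ lat 46.5°N, lon 152.1°W

From cos δ = sin φ₁ sin φ₂ + cos φ₁ cos φ₂ cos Δλ, the central angle is δ ≈ 1.775 rad (101.7°).
Interpolate at f = 3/6 with slerp weights a = sin((1−f)δ)/sin δ ≈ 0.792, b = sin(fδ)/sin δ ≈ 0.792.
p = a·p₁ + b·p₂ ≈ (-0.609, -0.322, 0.725); φ = arcsin(p_z) ≈ 46.49°, λ = atan2(p_y, p_x) ≈ -152.15°.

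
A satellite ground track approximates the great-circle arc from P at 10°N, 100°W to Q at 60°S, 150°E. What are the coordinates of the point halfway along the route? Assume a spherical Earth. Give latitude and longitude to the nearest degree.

≈ 36°S, 130°W

The haversine formula gives a central angle δ ≈ 1.895 rad (108.6°) between the endpoints.
Interpolate at f = 1/2 with slerp weights a = sin((1−f)δ)/sin δ ≈ 0.857, b = sin(fδ)/sin δ ≈ 0.857.
p = a·p₁ + b·p₂ ≈ (-0.517, -0.617, -0.593); φ = arcsin(p_z) ≈ -36.38°, λ = atan2(p_y, p_x) ≈ -130.00°.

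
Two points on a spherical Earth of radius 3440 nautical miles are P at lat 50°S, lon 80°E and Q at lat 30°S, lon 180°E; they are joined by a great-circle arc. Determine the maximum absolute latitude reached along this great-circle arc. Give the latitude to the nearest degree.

≈ 55°S

The great circle lies in the plane with unit normal n̂ = (p₁ × p₂)/|p₁ × p₂|.
Here n̂_z ≈ +0.572; the vertex latitude is φ_max = arccos|n̂_z| ≈ 55.1°.
Check via Clairaut: cos φ_max = |cos φ₁| · sin C = cos(50.0°)·sin(117.1°) ≈ 0.572, again giving ≈ 55.1°.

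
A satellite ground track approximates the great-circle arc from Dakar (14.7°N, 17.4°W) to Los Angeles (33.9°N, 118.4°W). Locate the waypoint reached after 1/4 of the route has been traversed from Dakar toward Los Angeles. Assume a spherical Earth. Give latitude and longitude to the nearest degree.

≈ 27°N, 38°W

The haversine formula gives a central angle δ ≈ 1.582 rad (90.7°) between the endpoints.
Interpolate at f = 1/4 with slerp weights a = sin((1−f)δ)/sin δ ≈ 0.927, b = sin(fδ)/sin δ ≈ 0.385.
p = a·p₁ + b·p₂ ≈ (0.704, -0.550, 0.450); φ = arcsin(p_z) ≈ 26.76°, λ = atan2(p_y, p_x) ≈ -37.99°.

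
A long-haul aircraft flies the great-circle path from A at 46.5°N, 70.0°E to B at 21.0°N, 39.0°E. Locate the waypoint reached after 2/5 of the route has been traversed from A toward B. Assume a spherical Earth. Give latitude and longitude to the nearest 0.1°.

≈ 37.3°N, 55.2°E

Write both endpoints as unit vectors p₁, p₂ with components (cos φ cos λ, cos φ sin λ, sin φ).
The central angle between the endpoints is δ = arccos(p₁·p₂) ≈ 0.625 rad (35.8°).
Interpolate at f = 2/5 with slerp weights a = sin((1−f)δ)/sin δ ≈ 0.626, b = sin(fδ)/sin δ ≈ 0.423.
p = a·p₁ + b·p₂ ≈ (0.454, 0.653, 0.606); φ = arcsin(p_z) ≈ 37.28°, λ = atan2(p_y, p_x) ≈ 55.20°.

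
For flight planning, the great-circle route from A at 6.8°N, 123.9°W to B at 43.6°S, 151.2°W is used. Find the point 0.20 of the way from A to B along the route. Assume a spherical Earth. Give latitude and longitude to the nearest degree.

≈ 3°S, 128°W

Convert each endpoint to a unit vector on the sphere (x = cos φ cos λ, y = cos φ sin λ, z = sin φ).
The central angle between the endpoints is δ = arccos(p₁·p₂) ≈ 0.980 rad (56.1°).
Interpolate at f = 0.20 with slerp weights a = sin((1−f)δ)/sin δ ≈ 0.850, b = sin(fδ)/sin δ ≈ 0.234.
p = a·p₁ + b·p₂ ≈ (-0.620, -0.783, -0.061); φ = arcsin(p_z) ≈ -3.50°, λ = atan2(p_y, p_x) ≈ -128.37°.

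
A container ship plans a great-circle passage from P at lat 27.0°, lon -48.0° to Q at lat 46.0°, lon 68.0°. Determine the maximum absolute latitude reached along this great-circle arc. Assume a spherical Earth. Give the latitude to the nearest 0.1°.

The great circle lies in the plane with unit normal n̂ = (p₁ × p₂)/|p₁ × p₂|.
Here n̂_z ≈ +0.557; the vertex latitude is φ_max = arccos|n̂_z| ≈ 56.1°.
Check via Clairaut: cos φ_max = |cos φ₁| · sin C = cos(27.0°)·sin(38.7°) ≈ 0.557, again giving ≈ 56.1°.

≈ 56.1°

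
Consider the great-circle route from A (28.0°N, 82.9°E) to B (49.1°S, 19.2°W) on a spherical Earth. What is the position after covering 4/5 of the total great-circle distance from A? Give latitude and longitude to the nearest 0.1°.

≈ (39.9°S, 11.8°E)

Convert each endpoint to a unit vector on the sphere (x = cos φ cos λ, y = cos φ sin λ, z = sin φ).
The central angle between the endpoints is δ = arccos(p₁·p₂) ≈ 2.067 rad (118.4°).
Interpolate at f = 4/5 with slerp weights a = sin((1−f)δ)/sin δ ≈ 0.457, b = sin(fδ)/sin δ ≈ 1.133.
p = a·p₁ + b·p₂ ≈ (0.751, 0.156, -0.642); φ = arcsin(p_z) ≈ -39.95°, λ = atan2(p_y, p_x) ≈ 11.76°.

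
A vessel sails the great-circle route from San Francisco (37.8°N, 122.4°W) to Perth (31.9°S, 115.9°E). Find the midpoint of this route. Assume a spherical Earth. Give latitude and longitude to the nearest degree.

The haversine formula gives a central angle δ ≈ 2.314 rad (132.6°) between the endpoints.
Interpolate at f = 1/2 with slerp weights a = sin((1−f)δ)/sin δ ≈ 1.243, b = sin(fδ)/sin δ ≈ 1.243.
p = a·p₁ + b·p₂ ≈ (-0.987, 0.120, 0.105); φ = arcsin(p_z) ≈ 6.03°, λ = atan2(p_y, p_x) ≈ 173.07°.

≈ 6°N, 173°E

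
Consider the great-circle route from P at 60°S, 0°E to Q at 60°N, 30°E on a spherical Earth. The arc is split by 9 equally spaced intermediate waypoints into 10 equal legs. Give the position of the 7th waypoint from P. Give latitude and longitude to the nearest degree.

Write both endpoints as unit vectors p₁, p₂ with components (cos φ cos λ, cos φ sin λ, sin φ).
The central angle between the endpoints is δ = arccos(p₁·p₂) ≈ 2.134 rad (122.2°).
Interpolate at f = 7/10 with slerp weights a = sin((1−f)δ)/sin δ ≈ 0.706, b = sin(fδ)/sin δ ≈ 1.179.
p = a·p₁ + b·p₂ ≈ (0.863, 0.295, 0.409); φ = arcsin(p_z) ≈ 24.16°, λ = atan2(p_y, p_x) ≈ 18.84°.

≈ 24°N, 19°E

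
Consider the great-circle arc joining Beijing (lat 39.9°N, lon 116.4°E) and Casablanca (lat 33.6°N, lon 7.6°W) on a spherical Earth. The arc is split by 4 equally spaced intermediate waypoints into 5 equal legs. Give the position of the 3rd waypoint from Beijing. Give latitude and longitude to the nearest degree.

≈ lat 56°N, lon 34°E

Convert each endpoint to a unit vector on the sphere (x = cos φ cos λ, y = cos φ sin λ, z = sin φ).
The central angle between the endpoints is δ = arccos(p₁·p₂) ≈ 1.573 rad (90.1°).
Interpolate at f = 3/5 with slerp weights a = sin((1−f)δ)/sin δ ≈ 0.589, b = sin(fδ)/sin δ ≈ 0.810.
p = a·p₁ + b·p₂ ≈ (0.468, 0.315, 0.826); φ = arcsin(p_z) ≈ 55.66°, λ = atan2(p_y, p_x) ≈ 33.97°.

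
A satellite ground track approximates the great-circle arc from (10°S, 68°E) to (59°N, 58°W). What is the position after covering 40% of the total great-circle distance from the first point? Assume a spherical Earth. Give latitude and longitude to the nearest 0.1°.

Convert each endpoint to a unit vector on the sphere (x = cos φ cos λ, y = cos φ sin λ, z = sin φ).
The central angle between the endpoints is δ = arccos(p₁·p₂) ≈ 2.034 rad (116.5°).
Interpolate at f = 0.40 with slerp weights a = sin((1−f)δ)/sin δ ≈ 1.050, b = sin(fδ)/sin δ ≈ 0.812.
p = a·p₁ + b·p₂ ≈ (0.609, 0.604, 0.514); φ = arcsin(p_z) ≈ 30.94°, λ = atan2(p_y, p_x) ≈ 44.75°.

≈ (30.9°N, 44.8°E)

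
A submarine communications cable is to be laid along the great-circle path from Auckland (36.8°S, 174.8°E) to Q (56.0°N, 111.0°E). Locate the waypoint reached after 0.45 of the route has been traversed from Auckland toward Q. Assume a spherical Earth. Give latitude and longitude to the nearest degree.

Convert each endpoint to a unit vector on the sphere (x = cos φ cos λ, y = cos φ sin λ, z = sin φ).
The central angle between the endpoints is δ = arccos(p₁·p₂) ≈ 1.874 rad (107.4°).
Interpolate at f = 0.45 with slerp weights a = sin((1−f)δ)/sin δ ≈ 0.899, b = sin(fδ)/sin δ ≈ 0.783.
p = a·p₁ + b·p₂ ≈ (-0.874, 0.474, 0.110); φ = arcsin(p_z) ≈ 6.34°, λ = atan2(p_y, p_x) ≈ 151.52°.

≈ (6°N, 152°E)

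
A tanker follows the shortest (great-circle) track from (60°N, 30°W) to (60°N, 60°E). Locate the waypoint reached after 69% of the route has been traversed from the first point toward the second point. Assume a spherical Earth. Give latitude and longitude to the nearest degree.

Convert each endpoint to a unit vector on the sphere (x = cos φ cos λ, y = cos φ sin λ, z = sin φ).
The central angle between the endpoints is δ = arccos(p₁·p₂) ≈ 0.723 rad (41.4°).
Interpolate at f = 0.69 with slerp weights a = sin((1−f)δ)/sin δ ≈ 0.336, b = sin(fδ)/sin δ ≈ 0.723.
p = a·p₁ + b·p₂ ≈ (0.326, 0.229, 0.917); φ = arcsin(p_z) ≈ 66.51°, λ = atan2(p_y, p_x) ≈ 35.08°.

≈ (67°N, 35°E)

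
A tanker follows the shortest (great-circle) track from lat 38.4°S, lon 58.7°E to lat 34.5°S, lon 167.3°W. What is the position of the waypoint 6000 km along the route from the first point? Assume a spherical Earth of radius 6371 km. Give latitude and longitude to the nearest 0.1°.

From cos δ = sin φ₁ sin φ₂ + cos φ₁ cos φ₂ cos Δλ, the central angle is δ ≈ 1.668 rad (95.6°). The total great-circle distance is δ·R ≈ 1.668 × 6371 ≈ 10625 km, so the target fraction is f = 6000/10625 ≈ 0.565.
Interpolate at f ≈ 0.565 with slerp weights a = sin((1−f)δ)/sin δ ≈ 0.667, b = sin(fδ)/sin δ ≈ 0.812.
p = a·p₁ + b·p₂ ≈ (-0.382, 0.299, -0.874); φ = arcsin(p_z) ≈ -60.98°, λ = atan2(p_y, p_x) ≈ 141.87°.

≈ lat 61.0°S, lon 141.9°E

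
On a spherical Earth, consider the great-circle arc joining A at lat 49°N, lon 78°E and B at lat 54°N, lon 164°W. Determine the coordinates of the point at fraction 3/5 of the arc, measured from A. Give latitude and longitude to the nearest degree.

≈ lat 68°N, lon 149°E

Write both endpoints as unit vectors p₁, p₂ with components (cos φ cos λ, cos φ sin λ, sin φ).
The central angle between the endpoints is δ = arccos(p₁·p₂) ≈ 1.127 rad (64.6°).
Interpolate at f = 3/5 with slerp weights a = sin((1−f)δ)/sin δ ≈ 0.482, b = sin(fδ)/sin δ ≈ 0.693.
p = a·p₁ + b·p₂ ≈ (-0.326, 0.197, 0.925); φ = arcsin(p_z) ≈ 67.62°, λ = atan2(p_y, p_x) ≈ 148.80°.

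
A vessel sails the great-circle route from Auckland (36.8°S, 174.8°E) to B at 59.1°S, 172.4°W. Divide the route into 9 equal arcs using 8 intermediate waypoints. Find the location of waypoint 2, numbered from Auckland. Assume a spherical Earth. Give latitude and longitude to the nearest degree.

≈ 42°S, 177°E

From cos δ = sin φ₁ sin φ₂ + cos φ₁ cos φ₂ cos Δλ, the central angle is δ ≈ 0.415 rad (23.8°).
Interpolate at f = 2/9 with slerp weights a = sin((1−f)δ)/sin δ ≈ 0.787, b = sin(fδ)/sin δ ≈ 0.228.
p = a·p₁ + b·p₂ ≈ (-0.744, 0.042, -0.667); φ = arcsin(p_z) ≈ -41.86°, λ = atan2(p_y, p_x) ≈ 176.80°.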